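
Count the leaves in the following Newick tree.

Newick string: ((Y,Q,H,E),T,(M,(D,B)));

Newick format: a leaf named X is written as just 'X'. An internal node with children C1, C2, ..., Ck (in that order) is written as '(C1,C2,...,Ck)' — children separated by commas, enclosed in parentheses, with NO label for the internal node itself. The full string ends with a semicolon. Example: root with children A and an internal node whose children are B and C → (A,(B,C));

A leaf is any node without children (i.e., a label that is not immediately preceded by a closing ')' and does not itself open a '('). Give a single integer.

Answer: 8

Derivation:
Newick: ((Y,Q,H,E),T,(M,(D,B)));
Scan left-to-right; a leaf is any maximal label run not followed by '(':
  pos 2: leaf 'Y' → count = 1
  pos 4: leaf 'Q' → count = 2
  pos 6: leaf 'H' → count = 3
  pos 8: leaf 'E' → count = 4
  pos 11: leaf 'T' → count = 5
  pos 14: leaf 'M' → count = 6
  pos 17: leaf 'D' → count = 7
  pos 19: leaf 'B' → count = 8
Total leaves: 8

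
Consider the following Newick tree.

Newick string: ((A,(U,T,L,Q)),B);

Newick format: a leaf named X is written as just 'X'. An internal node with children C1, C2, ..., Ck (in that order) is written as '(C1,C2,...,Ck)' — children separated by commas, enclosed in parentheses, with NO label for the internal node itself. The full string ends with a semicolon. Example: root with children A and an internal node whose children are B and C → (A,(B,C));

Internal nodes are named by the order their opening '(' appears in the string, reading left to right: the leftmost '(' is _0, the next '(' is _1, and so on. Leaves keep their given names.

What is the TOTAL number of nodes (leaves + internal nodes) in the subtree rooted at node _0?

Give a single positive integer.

Answer: 9

Derivation:
Newick: ((A,(U,T,L,Q)),B);
Locate _0: it is the '(' at position 0 (the 1st '(' reading left to right).
Query: subtree rooted at _0
_0: subtree_size = 1 + 8
  _1: subtree_size = 1 + 6
    A: subtree_size = 1 + 0
    _2: subtree_size = 1 + 4
      U: subtree_size = 1 + 0
      T: subtree_size = 1 + 0
      L: subtree_size = 1 + 0
      Q: subtree_size = 1 + 0
  B: subtree_size = 1 + 0
Total subtree size of _0: 9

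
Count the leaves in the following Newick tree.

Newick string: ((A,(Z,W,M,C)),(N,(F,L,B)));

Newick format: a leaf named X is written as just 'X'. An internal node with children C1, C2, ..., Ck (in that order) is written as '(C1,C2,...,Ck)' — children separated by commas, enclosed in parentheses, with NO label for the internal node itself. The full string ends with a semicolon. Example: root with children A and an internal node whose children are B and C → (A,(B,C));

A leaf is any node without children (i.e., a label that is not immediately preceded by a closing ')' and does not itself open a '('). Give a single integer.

Answer: 9

Derivation:
Newick: ((A,(Z,W,M,C)),(N,(F,L,B)));
Scan left-to-right; a leaf is any maximal label run not followed by '(':
  pos 2: leaf 'A' → count = 1
  pos 5: leaf 'Z' → count = 2
  pos 7: leaf 'W' → count = 3
  pos 9: leaf 'M' → count = 4
  pos 11: leaf 'C' → count = 5
  pos 16: leaf 'N' → count = 6
  pos 19: leaf 'F' → count = 7
  pos 21: leaf 'L' → count = 8
  pos 23: leaf 'B' → count = 9
Total leaves: 9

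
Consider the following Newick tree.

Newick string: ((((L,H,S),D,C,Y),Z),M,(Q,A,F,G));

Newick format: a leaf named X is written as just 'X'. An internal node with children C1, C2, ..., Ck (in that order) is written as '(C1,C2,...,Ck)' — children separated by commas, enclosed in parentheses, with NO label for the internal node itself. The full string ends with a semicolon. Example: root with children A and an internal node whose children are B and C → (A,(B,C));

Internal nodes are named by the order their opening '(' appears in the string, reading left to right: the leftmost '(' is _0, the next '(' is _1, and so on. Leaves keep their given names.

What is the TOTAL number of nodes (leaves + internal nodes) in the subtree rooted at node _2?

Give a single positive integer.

Answer: 8

Derivation:
Newick: ((((L,H,S),D,C,Y),Z),M,(Q,A,F,G));
Locate _2: it is the '(' at position 2 (the 3rd '(' reading left to right).
Query: subtree rooted at _2
_2: subtree_size = 1 + 7
  _3: subtree_size = 1 + 3
    L: subtree_size = 1 + 0
    H: subtree_size = 1 + 0
    S: subtree_size = 1 + 0
  D: subtree_size = 1 + 0
  C: subtree_size = 1 + 0
  Y: subtree_size = 1 + 0
Total subtree size of _2: 8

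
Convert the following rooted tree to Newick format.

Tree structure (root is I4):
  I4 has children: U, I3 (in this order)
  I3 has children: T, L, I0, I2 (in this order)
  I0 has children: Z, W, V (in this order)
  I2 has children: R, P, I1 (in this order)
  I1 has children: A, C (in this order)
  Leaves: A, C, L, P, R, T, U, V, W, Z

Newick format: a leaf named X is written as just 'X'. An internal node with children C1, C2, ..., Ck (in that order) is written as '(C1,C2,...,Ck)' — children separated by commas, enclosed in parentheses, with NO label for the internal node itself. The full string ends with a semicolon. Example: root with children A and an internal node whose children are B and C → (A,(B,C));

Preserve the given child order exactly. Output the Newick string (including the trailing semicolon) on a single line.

Answer: (U,(T,L,(Z,W,V),(R,P,(A,C))));

Derivation:
internal I4 with children ['U', 'I3']
  leaf 'U' → 'U'
  internal I3 with children ['T', 'L', 'I0', 'I2']
    leaf 'T' → 'T'
    leaf 'L' → 'L'
    internal I0 with children ['Z', 'W', 'V']
      leaf 'Z' → 'Z'
      leaf 'W' → 'W'
      leaf 'V' → 'V'
    → '(Z,W,V)'
    internal I2 with children ['R', 'P', 'I1']
      leaf 'R' → 'R'
      leaf 'P' → 'P'
      internal I1 with children ['A', 'C']
        leaf 'A' → 'A'
        leaf 'C' → 'C'
      → '(A,C)'
    → '(R,P,(A,C))'
  → '(T,L,(Z,W,V),(R,P,(A,C)))'
→ '(U,(T,L,(Z,W,V),(R,P,(A,C))))'
Final: (U,(T,L,(Z,W,V),(R,P,(A,C))));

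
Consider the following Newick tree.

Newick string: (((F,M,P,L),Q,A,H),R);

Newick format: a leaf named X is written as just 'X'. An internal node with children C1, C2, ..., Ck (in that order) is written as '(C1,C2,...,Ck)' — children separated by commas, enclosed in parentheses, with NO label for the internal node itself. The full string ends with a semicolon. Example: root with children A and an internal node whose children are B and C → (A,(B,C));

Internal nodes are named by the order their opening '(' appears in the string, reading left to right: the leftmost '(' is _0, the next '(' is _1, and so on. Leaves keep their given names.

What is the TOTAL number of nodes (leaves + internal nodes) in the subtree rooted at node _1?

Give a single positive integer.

Answer: 9

Derivation:
Newick: (((F,M,P,L),Q,A,H),R);
Locate _1: it is the '(' at position 1 (the 2nd '(' reading left to right).
Query: subtree rooted at _1
_1: subtree_size = 1 + 8
  _2: subtree_size = 1 + 4
    F: subtree_size = 1 + 0
    M: subtree_size = 1 + 0
    P: subtree_size = 1 + 0
    L: subtree_size = 1 + 0
  Q: subtree_size = 1 + 0
  A: subtree_size = 1 + 0
  H: subtree_size = 1 + 0
Total subtree size of _1: 9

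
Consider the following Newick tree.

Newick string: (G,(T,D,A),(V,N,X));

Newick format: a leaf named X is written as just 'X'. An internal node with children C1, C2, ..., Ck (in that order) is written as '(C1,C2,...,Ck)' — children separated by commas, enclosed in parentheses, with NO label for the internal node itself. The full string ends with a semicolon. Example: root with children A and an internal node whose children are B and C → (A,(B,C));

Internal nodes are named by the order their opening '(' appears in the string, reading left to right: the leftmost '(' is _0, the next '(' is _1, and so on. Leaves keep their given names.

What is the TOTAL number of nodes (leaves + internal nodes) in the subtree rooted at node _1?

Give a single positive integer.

Answer: 4

Derivation:
Newick: (G,(T,D,A),(V,N,X));
Locate _1: it is the '(' at position 3 (the 2nd '(' reading left to right).
Query: subtree rooted at _1
_1: subtree_size = 1 + 3
  T: subtree_size = 1 + 0
  D: subtree_size = 1 + 0
  A: subtree_size = 1 + 0
Total subtree size of _1: 4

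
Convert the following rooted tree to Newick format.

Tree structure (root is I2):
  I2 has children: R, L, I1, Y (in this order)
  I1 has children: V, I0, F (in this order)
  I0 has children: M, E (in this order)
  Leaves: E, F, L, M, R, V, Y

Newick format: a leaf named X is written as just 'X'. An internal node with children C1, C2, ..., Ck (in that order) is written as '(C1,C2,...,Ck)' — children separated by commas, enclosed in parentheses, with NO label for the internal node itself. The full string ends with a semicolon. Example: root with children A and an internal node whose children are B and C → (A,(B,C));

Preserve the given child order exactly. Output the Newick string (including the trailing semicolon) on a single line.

internal I2 with children ['R', 'L', 'I1', 'Y']
  leaf 'R' → 'R'
  leaf 'L' → 'L'
  internal I1 with children ['V', 'I0', 'F']
    leaf 'V' → 'V'
    internal I0 with children ['M', 'E']
      leaf 'M' → 'M'
      leaf 'E' → 'E'
    → '(M,E)'
    leaf 'F' → 'F'
  → '(V,(M,E),F)'
  leaf 'Y' → 'Y'
→ '(R,L,(V,(M,E),F),Y)'
Final: (R,L,(V,(M,E),F),Y);

Answer: (R,L,(V,(M,E),F),Y);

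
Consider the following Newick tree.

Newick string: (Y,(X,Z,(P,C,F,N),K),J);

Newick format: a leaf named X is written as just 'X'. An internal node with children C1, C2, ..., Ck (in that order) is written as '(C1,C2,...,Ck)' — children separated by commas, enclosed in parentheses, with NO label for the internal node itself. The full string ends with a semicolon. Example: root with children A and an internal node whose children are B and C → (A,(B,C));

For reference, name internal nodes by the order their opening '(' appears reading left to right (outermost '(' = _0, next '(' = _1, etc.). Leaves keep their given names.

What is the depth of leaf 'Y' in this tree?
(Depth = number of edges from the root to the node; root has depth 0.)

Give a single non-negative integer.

Answer: 1

Derivation:
Newick: (Y,(X,Z,(P,C,F,N),K),J);
Naming internals by '(' encounter order: outermost '(' = _0, next = _1, ...
Query node: Y
Path from root: _0 -> Y
Depth of Y: 1 (number of edges from root)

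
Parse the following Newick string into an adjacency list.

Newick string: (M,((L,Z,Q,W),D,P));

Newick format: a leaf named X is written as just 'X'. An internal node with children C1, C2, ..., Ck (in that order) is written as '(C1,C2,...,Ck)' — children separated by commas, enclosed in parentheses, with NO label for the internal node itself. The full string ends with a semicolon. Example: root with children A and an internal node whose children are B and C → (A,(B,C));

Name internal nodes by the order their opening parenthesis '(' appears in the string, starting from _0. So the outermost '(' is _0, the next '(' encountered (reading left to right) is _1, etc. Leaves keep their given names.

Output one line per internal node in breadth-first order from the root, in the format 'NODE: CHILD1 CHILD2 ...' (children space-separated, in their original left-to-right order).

Answer: _0: M _1
_1: _2 D P
_2: L Z Q W

Derivation:
Input: (M,((L,Z,Q,W),D,P));
Scanning left-to-right, naming '(' by encounter order:
  pos 0: '(' -> open internal node _0 (depth 1)
  pos 3: '(' -> open internal node _1 (depth 2)
  pos 4: '(' -> open internal node _2 (depth 3)
  pos 12: ')' -> close internal node _2 (now at depth 2)
  pos 17: ')' -> close internal node _1 (now at depth 1)
  pos 18: ')' -> close internal node _0 (now at depth 0)
Total internal nodes: 3
BFS adjacency from root:
  _0: M _1
  _1: _2 D P
  _2: L Z Q W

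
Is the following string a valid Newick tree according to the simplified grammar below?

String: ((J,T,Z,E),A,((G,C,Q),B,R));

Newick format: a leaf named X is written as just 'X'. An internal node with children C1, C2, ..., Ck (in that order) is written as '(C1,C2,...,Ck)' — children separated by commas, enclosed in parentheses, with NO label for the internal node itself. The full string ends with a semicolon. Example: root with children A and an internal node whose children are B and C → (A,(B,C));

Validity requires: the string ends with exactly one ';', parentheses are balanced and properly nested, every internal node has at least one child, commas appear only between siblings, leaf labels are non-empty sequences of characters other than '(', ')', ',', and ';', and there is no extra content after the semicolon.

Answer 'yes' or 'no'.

Answer: yes

Derivation:
Input: ((J,T,Z,E),A,((G,C,Q),B,R));
Paren balance: 4 '(' vs 4 ')' OK
Ends with single ';': True
Full parse: OK
Valid: True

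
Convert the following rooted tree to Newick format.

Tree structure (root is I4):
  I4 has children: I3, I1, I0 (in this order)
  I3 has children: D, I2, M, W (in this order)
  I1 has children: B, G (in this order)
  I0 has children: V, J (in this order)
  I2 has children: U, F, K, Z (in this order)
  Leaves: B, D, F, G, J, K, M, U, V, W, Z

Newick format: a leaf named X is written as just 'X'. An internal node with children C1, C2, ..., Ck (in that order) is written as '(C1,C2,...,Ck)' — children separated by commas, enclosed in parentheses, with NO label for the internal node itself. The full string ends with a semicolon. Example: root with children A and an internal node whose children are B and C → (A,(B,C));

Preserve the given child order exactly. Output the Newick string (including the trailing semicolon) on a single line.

Answer: ((D,(U,F,K,Z),M,W),(B,G),(V,J));

Derivation:
internal I4 with children ['I3', 'I1', 'I0']
  internal I3 with children ['D', 'I2', 'M', 'W']
    leaf 'D' → 'D'
    internal I2 with children ['U', 'F', 'K', 'Z']
      leaf 'U' → 'U'
      leaf 'F' → 'F'
      leaf 'K' → 'K'
      leaf 'Z' → 'Z'
    → '(U,F,K,Z)'
    leaf 'M' → 'M'
    leaf 'W' → 'W'
  → '(D,(U,F,K,Z),M,W)'
  internal I1 with children ['B', 'G']
    leaf 'B' → 'B'
    leaf 'G' → 'G'
  → '(B,G)'
  internal I0 with children ['V', 'J']
    leaf 'V' → 'V'
    leaf 'J' → 'J'
  → '(V,J)'
→ '((D,(U,F,K,Z),M,W),(B,G),(V,J))'
Final: ((D,(U,F,K,Z),M,W),(B,G),(V,J));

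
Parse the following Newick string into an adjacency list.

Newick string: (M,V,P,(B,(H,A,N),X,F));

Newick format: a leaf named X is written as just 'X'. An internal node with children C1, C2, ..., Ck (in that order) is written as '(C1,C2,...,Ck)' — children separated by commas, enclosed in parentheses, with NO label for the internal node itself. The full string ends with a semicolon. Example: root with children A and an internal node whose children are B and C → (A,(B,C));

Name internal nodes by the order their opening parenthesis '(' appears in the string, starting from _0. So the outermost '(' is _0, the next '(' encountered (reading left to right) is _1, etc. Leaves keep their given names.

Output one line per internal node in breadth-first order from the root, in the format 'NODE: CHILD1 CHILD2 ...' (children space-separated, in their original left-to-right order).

Answer: _0: M V P _1
_1: B _2 X F
_2: H A N

Derivation:
Input: (M,V,P,(B,(H,A,N),X,F));
Scanning left-to-right, naming '(' by encounter order:
  pos 0: '(' -> open internal node _0 (depth 1)
  pos 7: '(' -> open internal node _1 (depth 2)
  pos 10: '(' -> open internal node _2 (depth 3)
  pos 16: ')' -> close internal node _2 (now at depth 2)
  pos 21: ')' -> close internal node _1 (now at depth 1)
  pos 22: ')' -> close internal node _0 (now at depth 0)
Total internal nodes: 3
BFS adjacency from root:
  _0: M V P _1
  _1: B _2 X F
  _2: H A N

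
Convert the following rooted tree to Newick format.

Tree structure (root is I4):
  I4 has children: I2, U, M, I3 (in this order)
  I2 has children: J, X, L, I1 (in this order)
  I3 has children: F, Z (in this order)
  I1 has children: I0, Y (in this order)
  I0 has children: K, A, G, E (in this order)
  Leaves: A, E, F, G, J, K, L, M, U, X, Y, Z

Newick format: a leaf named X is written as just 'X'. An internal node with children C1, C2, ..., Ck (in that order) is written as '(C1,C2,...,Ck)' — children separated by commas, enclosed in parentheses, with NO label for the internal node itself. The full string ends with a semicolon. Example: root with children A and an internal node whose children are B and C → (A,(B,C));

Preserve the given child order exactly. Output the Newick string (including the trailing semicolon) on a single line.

internal I4 with children ['I2', 'U', 'M', 'I3']
  internal I2 with children ['J', 'X', 'L', 'I1']
    leaf 'J' → 'J'
    leaf 'X' → 'X'
    leaf 'L' → 'L'
    internal I1 with children ['I0', 'Y']
      internal I0 with children ['K', 'A', 'G', 'E']
        leaf 'K' → 'K'
        leaf 'A' → 'A'
        leaf 'G' → 'G'
        leaf 'E' → 'E'
      → '(K,A,G,E)'
      leaf 'Y' → 'Y'
    → '((K,A,G,E),Y)'
  → '(J,X,L,((K,A,G,E),Y))'
  leaf 'U' → 'U'
  leaf 'M' → 'M'
  internal I3 with children ['F', 'Z']
    leaf 'F' → 'F'
    leaf 'Z' → 'Z'
  → '(F,Z)'
→ '((J,X,L,((K,A,G,E),Y)),U,M,(F,Z))'
Final: ((J,X,L,((K,A,G,E),Y)),U,M,(F,Z));

Answer: ((J,X,L,((K,A,G,E),Y)),U,M,(F,Z));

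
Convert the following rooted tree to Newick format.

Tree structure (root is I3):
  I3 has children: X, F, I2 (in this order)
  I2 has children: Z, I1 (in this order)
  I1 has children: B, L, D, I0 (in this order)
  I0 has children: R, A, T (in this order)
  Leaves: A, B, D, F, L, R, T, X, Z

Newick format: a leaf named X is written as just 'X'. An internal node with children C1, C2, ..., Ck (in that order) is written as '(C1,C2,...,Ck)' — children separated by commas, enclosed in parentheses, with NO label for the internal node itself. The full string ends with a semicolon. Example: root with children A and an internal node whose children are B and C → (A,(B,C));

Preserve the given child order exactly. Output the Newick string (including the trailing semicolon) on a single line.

Answer: (X,F,(Z,(B,L,D,(R,A,T))));

Derivation:
internal I3 with children ['X', 'F', 'I2']
  leaf 'X' → 'X'
  leaf 'F' → 'F'
  internal I2 with children ['Z', 'I1']
    leaf 'Z' → 'Z'
    internal I1 with children ['B', 'L', 'D', 'I0']
      leaf 'B' → 'B'
      leaf 'L' → 'L'
      leaf 'D' → 'D'
      internal I0 with children ['R', 'A', 'T']
        leaf 'R' → 'R'
        leaf 'A' → 'A'
        leaf 'T' → 'T'
      → '(R,A,T)'
    → '(B,L,D,(R,A,T))'
  → '(Z,(B,L,D,(R,A,T)))'
→ '(X,F,(Z,(B,L,D,(R,A,T))))'
Final: (X,F,(Z,(B,L,D,(R,A,T))));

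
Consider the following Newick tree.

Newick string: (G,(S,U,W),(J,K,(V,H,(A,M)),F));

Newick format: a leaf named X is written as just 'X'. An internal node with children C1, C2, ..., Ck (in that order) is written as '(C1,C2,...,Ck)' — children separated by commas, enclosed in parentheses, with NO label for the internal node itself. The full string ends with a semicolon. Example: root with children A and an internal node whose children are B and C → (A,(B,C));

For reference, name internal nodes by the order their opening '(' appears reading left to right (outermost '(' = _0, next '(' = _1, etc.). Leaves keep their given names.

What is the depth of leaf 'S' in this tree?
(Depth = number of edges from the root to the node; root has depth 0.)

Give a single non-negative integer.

Answer: 2

Derivation:
Newick: (G,(S,U,W),(J,K,(V,H,(A,M)),F));
Naming internals by '(' encounter order: outermost '(' = _0, next = _1, ...
Query node: S
Path from root: _0 -> _1 -> S
Depth of S: 2 (number of edges from root)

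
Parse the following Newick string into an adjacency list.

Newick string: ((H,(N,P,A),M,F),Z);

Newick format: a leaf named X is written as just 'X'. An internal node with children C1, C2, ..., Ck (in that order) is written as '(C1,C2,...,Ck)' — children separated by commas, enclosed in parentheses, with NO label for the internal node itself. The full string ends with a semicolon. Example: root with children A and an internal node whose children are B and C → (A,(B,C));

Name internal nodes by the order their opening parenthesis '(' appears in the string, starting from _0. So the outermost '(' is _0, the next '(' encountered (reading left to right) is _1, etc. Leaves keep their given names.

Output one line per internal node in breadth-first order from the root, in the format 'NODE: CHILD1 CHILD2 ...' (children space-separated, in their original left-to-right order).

Answer: _0: _1 Z
_1: H _2 M F
_2: N P A

Derivation:
Input: ((H,(N,P,A),M,F),Z);
Scanning left-to-right, naming '(' by encounter order:
  pos 0: '(' -> open internal node _0 (depth 1)
  pos 1: '(' -> open internal node _1 (depth 2)
  pos 4: '(' -> open internal node _2 (depth 3)
  pos 10: ')' -> close internal node _2 (now at depth 2)
  pos 15: ')' -> close internal node _1 (now at depth 1)
  pos 18: ')' -> close internal node _0 (now at depth 0)
Total internal nodes: 3
BFS adjacency from root:
  _0: _1 Z
  _1: H _2 M F
  _2: N P A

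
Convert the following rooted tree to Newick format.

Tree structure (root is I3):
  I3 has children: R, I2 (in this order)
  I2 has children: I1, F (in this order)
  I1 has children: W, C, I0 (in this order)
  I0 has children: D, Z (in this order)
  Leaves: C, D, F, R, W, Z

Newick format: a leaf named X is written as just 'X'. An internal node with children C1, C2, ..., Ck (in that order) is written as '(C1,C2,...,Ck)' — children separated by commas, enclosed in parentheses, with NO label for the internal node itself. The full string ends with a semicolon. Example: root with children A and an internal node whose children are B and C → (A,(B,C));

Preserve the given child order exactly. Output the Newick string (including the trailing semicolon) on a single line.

Answer: (R,((W,C,(D,Z)),F));

Derivation:
internal I3 with children ['R', 'I2']
  leaf 'R' → 'R'
  internal I2 with children ['I1', 'F']
    internal I1 with children ['W', 'C', 'I0']
      leaf 'W' → 'W'
      leaf 'C' → 'C'
      internal I0 with children ['D', 'Z']
        leaf 'D' → 'D'
        leaf 'Z' → 'Z'
      → '(D,Z)'
    → '(W,C,(D,Z))'
    leaf 'F' → 'F'
  → '((W,C,(D,Z)),F)'
→ '(R,((W,C,(D,Z)),F))'
Final: (R,((W,C,(D,Z)),F));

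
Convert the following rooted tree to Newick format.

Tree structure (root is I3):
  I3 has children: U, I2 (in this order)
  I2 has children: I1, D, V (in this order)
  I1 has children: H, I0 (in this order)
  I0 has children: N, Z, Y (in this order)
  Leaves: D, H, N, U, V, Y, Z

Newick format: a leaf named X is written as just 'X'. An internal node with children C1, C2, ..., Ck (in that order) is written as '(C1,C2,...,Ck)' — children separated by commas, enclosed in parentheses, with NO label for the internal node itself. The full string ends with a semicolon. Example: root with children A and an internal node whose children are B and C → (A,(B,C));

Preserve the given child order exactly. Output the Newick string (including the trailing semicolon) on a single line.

internal I3 with children ['U', 'I2']
  leaf 'U' → 'U'
  internal I2 with children ['I1', 'D', 'V']
    internal I1 with children ['H', 'I0']
      leaf 'H' → 'H'
      internal I0 with children ['N', 'Z', 'Y']
        leaf 'N' → 'N'
        leaf 'Z' → 'Z'
        leaf 'Y' → 'Y'
      → '(N,Z,Y)'
    → '(H,(N,Z,Y))'
    leaf 'D' → 'D'
    leaf 'V' → 'V'
  → '((H,(N,Z,Y)),D,V)'
→ '(U,((H,(N,Z,Y)),D,V))'
Final: (U,((H,(N,Z,Y)),D,V));

Answer: (U,((H,(N,Z,Y)),D,V));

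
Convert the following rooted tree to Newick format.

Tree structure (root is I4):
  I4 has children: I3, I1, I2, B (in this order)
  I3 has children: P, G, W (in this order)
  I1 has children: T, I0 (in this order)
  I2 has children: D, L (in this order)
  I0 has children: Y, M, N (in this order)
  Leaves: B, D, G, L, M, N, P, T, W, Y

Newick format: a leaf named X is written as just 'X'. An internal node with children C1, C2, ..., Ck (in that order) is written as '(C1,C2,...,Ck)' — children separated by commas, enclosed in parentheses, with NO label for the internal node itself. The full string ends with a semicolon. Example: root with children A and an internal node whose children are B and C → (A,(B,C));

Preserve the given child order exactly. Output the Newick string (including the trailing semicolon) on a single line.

Answer: ((P,G,W),(T,(Y,M,N)),(D,L),B);

Derivation:
internal I4 with children ['I3', 'I1', 'I2', 'B']
  internal I3 with children ['P', 'G', 'W']
    leaf 'P' → 'P'
    leaf 'G' → 'G'
    leaf 'W' → 'W'
  → '(P,G,W)'
  internal I1 with children ['T', 'I0']
    leaf 'T' → 'T'
    internal I0 with children ['Y', 'M', 'N']
      leaf 'Y' → 'Y'
      leaf 'M' → 'M'
      leaf 'N' → 'N'
    → '(Y,M,N)'
  → '(T,(Y,M,N))'
  internal I2 with children ['D', 'L']
    leaf 'D' → 'D'
    leaf 'L' → 'L'
  → '(D,L)'
  leaf 'B' → 'B'
→ '((P,G,W),(T,(Y,M,N)),(D,L),B)'
Final: ((P,G,W),(T,(Y,M,N)),(D,L),B);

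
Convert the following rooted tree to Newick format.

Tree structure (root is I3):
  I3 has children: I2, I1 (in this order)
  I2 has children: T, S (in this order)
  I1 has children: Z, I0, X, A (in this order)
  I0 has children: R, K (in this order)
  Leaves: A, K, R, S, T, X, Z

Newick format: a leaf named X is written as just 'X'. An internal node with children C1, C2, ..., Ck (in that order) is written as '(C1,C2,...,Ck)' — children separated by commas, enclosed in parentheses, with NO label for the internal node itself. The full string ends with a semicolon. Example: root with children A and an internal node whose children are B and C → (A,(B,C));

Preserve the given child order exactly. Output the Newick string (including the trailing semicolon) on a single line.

Answer: ((T,S),(Z,(R,K),X,A));

Derivation:
internal I3 with children ['I2', 'I1']
  internal I2 with children ['T', 'S']
    leaf 'T' → 'T'
    leaf 'S' → 'S'
  → '(T,S)'
  internal I1 with children ['Z', 'I0', 'X', 'A']
    leaf 'Z' → 'Z'
    internal I0 with children ['R', 'K']
      leaf 'R' → 'R'
      leaf 'K' → 'K'
    → '(R,K)'
    leaf 'X' → 'X'
    leaf 'A' → 'A'
  → '(Z,(R,K),X,A)'
→ '((T,S),(Z,(R,K),X,A))'
Final: ((T,S),(Z,(R,K),X,A));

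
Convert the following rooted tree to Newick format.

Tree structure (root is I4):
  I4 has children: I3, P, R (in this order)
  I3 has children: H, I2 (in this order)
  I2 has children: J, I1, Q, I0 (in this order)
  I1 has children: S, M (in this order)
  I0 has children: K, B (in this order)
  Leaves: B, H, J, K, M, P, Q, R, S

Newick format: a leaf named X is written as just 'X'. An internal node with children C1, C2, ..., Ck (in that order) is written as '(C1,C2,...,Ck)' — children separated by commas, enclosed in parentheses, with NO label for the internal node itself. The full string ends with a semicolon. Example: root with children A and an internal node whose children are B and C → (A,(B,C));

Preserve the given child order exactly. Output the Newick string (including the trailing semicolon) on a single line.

internal I4 with children ['I3', 'P', 'R']
  internal I3 with children ['H', 'I2']
    leaf 'H' → 'H'
    internal I2 with children ['J', 'I1', 'Q', 'I0']
      leaf 'J' → 'J'
      internal I1 with children ['S', 'M']
        leaf 'S' → 'S'
        leaf 'M' → 'M'
      → '(S,M)'
      leaf 'Q' → 'Q'
      internal I0 with children ['K', 'B']
        leaf 'K' → 'K'
        leaf 'B' → 'B'
      → '(K,B)'
    → '(J,(S,M),Q,(K,B))'
  → '(H,(J,(S,M),Q,(K,B)))'
  leaf 'P' → 'P'
  leaf 'R' → 'R'
→ '((H,(J,(S,M),Q,(K,B))),P,R)'
Final: ((H,(J,(S,M),Q,(K,B))),P,R);

Answer: ((H,(J,(S,M),Q,(K,B))),P,R);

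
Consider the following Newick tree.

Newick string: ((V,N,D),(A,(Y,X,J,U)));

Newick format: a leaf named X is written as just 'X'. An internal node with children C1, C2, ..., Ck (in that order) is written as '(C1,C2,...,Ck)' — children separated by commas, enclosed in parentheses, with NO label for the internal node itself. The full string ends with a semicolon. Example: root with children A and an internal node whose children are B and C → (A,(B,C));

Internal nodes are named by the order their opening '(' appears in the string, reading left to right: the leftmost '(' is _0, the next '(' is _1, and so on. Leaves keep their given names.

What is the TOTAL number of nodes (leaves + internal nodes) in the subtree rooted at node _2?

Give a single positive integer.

Answer: 7

Derivation:
Newick: ((V,N,D),(A,(Y,X,J,U)));
Locate _2: it is the '(' at position 9 (the 3rd '(' reading left to right).
Query: subtree rooted at _2
_2: subtree_size = 1 + 6
  A: subtree_size = 1 + 0
  _3: subtree_size = 1 + 4
    Y: subtree_size = 1 + 0
    X: subtree_size = 1 + 0
    J: subtree_size = 1 + 0
    U: subtree_size = 1 + 0
Total subtree size of _2: 7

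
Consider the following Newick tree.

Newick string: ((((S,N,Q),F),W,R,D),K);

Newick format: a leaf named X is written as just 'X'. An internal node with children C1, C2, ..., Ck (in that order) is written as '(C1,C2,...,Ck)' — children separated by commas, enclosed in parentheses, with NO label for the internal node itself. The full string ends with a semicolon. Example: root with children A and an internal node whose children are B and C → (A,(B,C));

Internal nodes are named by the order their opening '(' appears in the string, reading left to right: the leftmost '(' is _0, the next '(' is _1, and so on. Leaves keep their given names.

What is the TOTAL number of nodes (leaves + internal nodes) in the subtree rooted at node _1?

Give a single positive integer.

Answer: 10

Derivation:
Newick: ((((S,N,Q),F),W,R,D),K);
Locate _1: it is the '(' at position 1 (the 2nd '(' reading left to right).
Query: subtree rooted at _1
_1: subtree_size = 1 + 9
  _2: subtree_size = 1 + 5
    _3: subtree_size = 1 + 3
      S: subtree_size = 1 + 0
      N: subtree_size = 1 + 0
      Q: subtree_size = 1 + 0
    F: subtree_size = 1 + 0
  W: subtree_size = 1 + 0
  R: subtree_size = 1 + 0
  D: subtree_size = 1 + 0
Total subtree size of _1: 10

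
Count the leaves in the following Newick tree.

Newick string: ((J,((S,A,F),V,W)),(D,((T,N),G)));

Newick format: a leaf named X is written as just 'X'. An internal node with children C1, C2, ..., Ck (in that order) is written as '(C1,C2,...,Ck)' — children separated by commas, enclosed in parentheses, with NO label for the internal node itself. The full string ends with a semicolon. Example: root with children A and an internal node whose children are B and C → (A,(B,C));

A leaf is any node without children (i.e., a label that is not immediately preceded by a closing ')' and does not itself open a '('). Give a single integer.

Newick: ((J,((S,A,F),V,W)),(D,((T,N),G)));
Scan left-to-right; a leaf is any maximal label run not followed by '(':
  pos 2: leaf 'J' → count = 1
  pos 6: leaf 'S' → count = 2
  pos 8: leaf 'A' → count = 3
  pos 10: leaf 'F' → count = 4
  pos 13: leaf 'V' → count = 5
  pos 15: leaf 'W' → count = 6
  pos 20: leaf 'D' → count = 7
  pos 24: leaf 'T' → count = 8
  pos 26: leaf 'N' → count = 9
  pos 29: leaf 'G' → count = 10
Total leaves: 10

Answer: 10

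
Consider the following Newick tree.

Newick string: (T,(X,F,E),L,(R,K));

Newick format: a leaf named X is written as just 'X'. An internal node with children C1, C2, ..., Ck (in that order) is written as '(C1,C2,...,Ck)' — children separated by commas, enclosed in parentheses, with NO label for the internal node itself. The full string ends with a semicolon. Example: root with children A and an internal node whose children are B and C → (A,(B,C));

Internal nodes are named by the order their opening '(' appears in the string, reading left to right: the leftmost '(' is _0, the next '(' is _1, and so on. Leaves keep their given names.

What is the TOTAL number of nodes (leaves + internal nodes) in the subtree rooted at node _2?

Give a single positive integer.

Answer: 3

Derivation:
Newick: (T,(X,F,E),L,(R,K));
Locate _2: it is the '(' at position 13 (the 3rd '(' reading left to right).
Query: subtree rooted at _2
_2: subtree_size = 1 + 2
  R: subtree_size = 1 + 0
  K: subtree_size = 1 + 0
Total subtree size of _2: 3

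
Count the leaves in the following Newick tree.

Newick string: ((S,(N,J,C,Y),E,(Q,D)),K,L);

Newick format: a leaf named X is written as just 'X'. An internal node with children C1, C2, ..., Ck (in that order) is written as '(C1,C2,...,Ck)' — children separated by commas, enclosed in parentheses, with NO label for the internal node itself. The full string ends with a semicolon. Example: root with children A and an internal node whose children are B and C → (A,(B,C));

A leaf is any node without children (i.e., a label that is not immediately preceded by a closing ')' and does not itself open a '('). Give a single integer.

Answer: 10

Derivation:
Newick: ((S,(N,J,C,Y),E,(Q,D)),K,L);
Scan left-to-right; a leaf is any maximal label run not followed by '(':
  pos 2: leaf 'S' → count = 1
  pos 5: leaf 'N' → count = 2
  pos 7: leaf 'J' → count = 3
  pos 9: leaf 'C' → count = 4
  pos 11: leaf 'Y' → count = 5
  pos 14: leaf 'E' → count = 6
  pos 17: leaf 'Q' → count = 7
  pos 19: leaf 'D' → count = 8
  pos 23: leaf 'K' → count = 9
  pos 25: leaf 'L' → count = 10
Total leaves: 10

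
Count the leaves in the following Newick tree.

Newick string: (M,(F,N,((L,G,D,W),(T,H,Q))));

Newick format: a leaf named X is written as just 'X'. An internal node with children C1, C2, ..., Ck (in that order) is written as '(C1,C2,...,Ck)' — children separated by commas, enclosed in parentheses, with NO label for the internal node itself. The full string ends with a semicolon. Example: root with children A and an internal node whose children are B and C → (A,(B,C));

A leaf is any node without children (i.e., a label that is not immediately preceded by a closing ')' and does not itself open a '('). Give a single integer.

Answer: 10

Derivation:
Newick: (M,(F,N,((L,G,D,W),(T,H,Q))));
Scan left-to-right; a leaf is any maximal label run not followed by '(':
  pos 1: leaf 'M' → count = 1
  pos 4: leaf 'F' → count = 2
  pos 6: leaf 'N' → count = 3
  pos 10: leaf 'L' → count = 4
  pos 12: leaf 'G' → count = 5
  pos 14: leaf 'D' → count = 6
  pos 16: leaf 'W' → count = 7
  pos 20: leaf 'T' → count = 8
  pos 22: leaf 'H' → count = 9
  pos 24: leaf 'Q' → count = 10
Total leaves: 10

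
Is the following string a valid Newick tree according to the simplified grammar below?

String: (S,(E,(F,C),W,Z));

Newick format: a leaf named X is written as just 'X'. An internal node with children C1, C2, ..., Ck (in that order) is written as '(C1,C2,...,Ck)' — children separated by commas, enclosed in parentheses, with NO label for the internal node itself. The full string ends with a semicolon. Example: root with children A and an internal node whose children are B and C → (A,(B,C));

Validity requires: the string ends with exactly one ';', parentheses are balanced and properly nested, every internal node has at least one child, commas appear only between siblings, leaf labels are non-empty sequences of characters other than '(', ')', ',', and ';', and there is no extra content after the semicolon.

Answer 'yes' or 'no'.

Input: (S,(E,(F,C),W,Z));
Paren balance: 3 '(' vs 3 ')' OK
Ends with single ';': True
Full parse: OK
Valid: True

Answer: yes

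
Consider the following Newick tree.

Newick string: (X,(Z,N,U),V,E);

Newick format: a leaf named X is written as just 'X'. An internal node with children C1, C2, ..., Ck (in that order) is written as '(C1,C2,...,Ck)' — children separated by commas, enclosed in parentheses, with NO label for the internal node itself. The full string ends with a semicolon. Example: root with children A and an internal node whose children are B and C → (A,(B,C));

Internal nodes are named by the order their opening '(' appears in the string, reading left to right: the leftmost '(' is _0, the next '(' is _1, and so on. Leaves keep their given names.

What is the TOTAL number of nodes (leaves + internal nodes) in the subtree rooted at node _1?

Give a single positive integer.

Answer: 4

Derivation:
Newick: (X,(Z,N,U),V,E);
Locate _1: it is the '(' at position 3 (the 2nd '(' reading left to right).
Query: subtree rooted at _1
_1: subtree_size = 1 + 3
  Z: subtree_size = 1 + 0
  N: subtree_size = 1 + 0
  U: subtree_size = 1 + 0
Total subtree size of _1: 4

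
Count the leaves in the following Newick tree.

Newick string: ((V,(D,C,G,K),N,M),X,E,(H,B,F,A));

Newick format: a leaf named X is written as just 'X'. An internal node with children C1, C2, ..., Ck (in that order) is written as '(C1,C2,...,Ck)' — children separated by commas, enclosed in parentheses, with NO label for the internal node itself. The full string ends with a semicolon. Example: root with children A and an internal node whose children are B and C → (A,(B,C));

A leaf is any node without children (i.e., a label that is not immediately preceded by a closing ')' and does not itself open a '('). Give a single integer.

Answer: 13

Derivation:
Newick: ((V,(D,C,G,K),N,M),X,E,(H,B,F,A));
Scan left-to-right; a leaf is any maximal label run not followed by '(':
  pos 2: leaf 'V' → count = 1
  pos 5: leaf 'D' → count = 2
  pos 7: leaf 'C' → count = 3
  pos 9: leaf 'G' → count = 4
  pos 11: leaf 'K' → count = 5
  pos 14: leaf 'N' → count = 6
  pos 16: leaf 'M' → count = 7
  pos 19: leaf 'X' → count = 8
  pos 21: leaf 'E' → count = 9
  pos 24: leaf 'H' → count = 10
  pos 26: leaf 'B' → count = 11
  pos 28: leaf 'F' → count = 12
  pos 30: leaf 'A' → count = 13
Total leaves: 13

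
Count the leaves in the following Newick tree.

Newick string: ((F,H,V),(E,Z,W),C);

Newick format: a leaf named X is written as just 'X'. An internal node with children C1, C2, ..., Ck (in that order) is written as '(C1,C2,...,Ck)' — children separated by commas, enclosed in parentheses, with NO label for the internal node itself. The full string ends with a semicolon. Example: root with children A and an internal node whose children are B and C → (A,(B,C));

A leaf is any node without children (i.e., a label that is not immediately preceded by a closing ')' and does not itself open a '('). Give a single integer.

Answer: 7

Derivation:
Newick: ((F,H,V),(E,Z,W),C);
Scan left-to-right; a leaf is any maximal label run not followed by '(':
  pos 2: leaf 'F' → count = 1
  pos 4: leaf 'H' → count = 2
  pos 6: leaf 'V' → count = 3
  pos 10: leaf 'E' → count = 4
  pos 12: leaf 'Z' → count = 5
  pos 14: leaf 'W' → count = 6
  pos 17: leaf 'C' → count = 7
Total leaves: 7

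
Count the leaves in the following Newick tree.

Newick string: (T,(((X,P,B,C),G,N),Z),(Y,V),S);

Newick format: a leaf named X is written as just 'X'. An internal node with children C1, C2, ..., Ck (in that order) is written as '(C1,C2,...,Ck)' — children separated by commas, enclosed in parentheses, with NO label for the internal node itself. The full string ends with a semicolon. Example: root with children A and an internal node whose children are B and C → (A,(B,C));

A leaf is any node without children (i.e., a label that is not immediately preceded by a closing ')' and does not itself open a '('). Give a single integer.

Answer: 11

Derivation:
Newick: (T,(((X,P,B,C),G,N),Z),(Y,V),S);
Scan left-to-right; a leaf is any maximal label run not followed by '(':
  pos 1: leaf 'T' → count = 1
  pos 6: leaf 'X' → count = 2
  pos 8: leaf 'P' → count = 3
  pos 10: leaf 'B' → count = 4
  pos 12: leaf 'C' → count = 5
  pos 15: leaf 'G' → count = 6
  pos 17: leaf 'N' → count = 7
  pos 20: leaf 'Z' → count = 8
  pos 24: leaf 'Y' → count = 9
  pos 26: leaf 'V' → count = 10
  pos 29: leaf 'S' → count = 11
Total leaves: 11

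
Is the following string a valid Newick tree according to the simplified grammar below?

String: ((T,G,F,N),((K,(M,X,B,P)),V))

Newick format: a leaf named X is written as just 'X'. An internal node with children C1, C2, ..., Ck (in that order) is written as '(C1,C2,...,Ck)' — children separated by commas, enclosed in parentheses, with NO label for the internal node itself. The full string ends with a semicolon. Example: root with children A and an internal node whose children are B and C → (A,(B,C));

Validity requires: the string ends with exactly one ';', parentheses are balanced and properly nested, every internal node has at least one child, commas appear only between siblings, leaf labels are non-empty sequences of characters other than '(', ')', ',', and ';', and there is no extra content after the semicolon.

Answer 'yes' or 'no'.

Answer: no

Derivation:
Input: ((T,G,F,N),((K,(M,X,B,P)),V))
Paren balance: 5 '(' vs 5 ')' OK
Ends with single ';': False
Full parse: FAILS (must end with ;)
Valid: False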